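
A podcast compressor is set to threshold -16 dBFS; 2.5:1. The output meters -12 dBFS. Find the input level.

That's 4 dB above the -16 dBFS threshold.
Undo the ratio: input overshoot = 4 × 2.5 = 10 dB, giving input = -6 dBFS.

-6 dBFS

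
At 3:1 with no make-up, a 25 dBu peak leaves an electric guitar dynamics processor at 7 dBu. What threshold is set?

-2 dBu

Gain reduction = 25 − 7 = 18 dB; output overshoot = GR / (R − 1) = 18 / 2 = 9 dB.
Threshold = output − output overshoot = 7 − 9 = -2 dBu.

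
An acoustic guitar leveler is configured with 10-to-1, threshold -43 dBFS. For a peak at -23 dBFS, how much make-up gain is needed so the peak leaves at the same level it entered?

18 dB

Overshoot 20 dB → 20/10 = 2 dB after compression, so the compressed level is -43 + 2 = -41 dBFS.
Make-up = target − compressed = -23 − (-41) = 18 dB.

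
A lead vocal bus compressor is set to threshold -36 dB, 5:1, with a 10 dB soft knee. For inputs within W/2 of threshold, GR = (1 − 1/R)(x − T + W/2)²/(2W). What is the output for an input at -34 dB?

-35.96 dB

x − T + W/2 = -34 − (-36) + 5 = 7.
GR = (1 − 1/5) × 7² / 20 = 0.8 × 49 / 20 = 1.96 dB.
Output = -34 − 1.96 = -35.96 dB.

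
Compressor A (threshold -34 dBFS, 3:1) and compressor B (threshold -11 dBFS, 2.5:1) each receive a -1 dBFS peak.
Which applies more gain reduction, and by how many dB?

A: overshoot 33 dB → output overshoot 11 dB → GR 22 dB.
B: overshoot 10 dB → output overshoot 4 dB → GR 6 dB.
A reduces 16 dB more.

A, by 16 dB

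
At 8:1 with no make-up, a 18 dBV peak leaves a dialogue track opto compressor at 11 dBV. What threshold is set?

10 dBV

Input is 8 dB above T (since output overshoot × R = input overshoot: (11 − T)·8 = 18 − T gives T = 10 dBV).
Check: 10 + (18 − 10)/8 = 10 + 1 = 11 dBV. ✓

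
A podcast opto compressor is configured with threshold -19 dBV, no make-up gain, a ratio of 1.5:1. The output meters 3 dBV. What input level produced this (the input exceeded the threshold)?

14 dBV

That's 22 dB above the -19 dBV threshold.
Before 1.5:1 compression the overshoot was 22 × 1.5 = 33 dB, so input = -19 + 33 = 14 dBV.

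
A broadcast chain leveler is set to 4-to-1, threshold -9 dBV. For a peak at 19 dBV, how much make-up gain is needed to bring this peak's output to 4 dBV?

6 dB

Without make-up, output = threshold + overshoot/4 = -9 + 7 = -2 dBV.
Gap to target: 6 dB.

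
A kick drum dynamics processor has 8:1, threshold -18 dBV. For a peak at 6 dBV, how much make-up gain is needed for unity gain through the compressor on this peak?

Overshoot 24 dB → 24/8 = 3 dB after compression, so the compressed level is -18 + 3 = -15 dBV.
Make-up = target − compressed = 6 − (-15) = 21 dB.

21 dB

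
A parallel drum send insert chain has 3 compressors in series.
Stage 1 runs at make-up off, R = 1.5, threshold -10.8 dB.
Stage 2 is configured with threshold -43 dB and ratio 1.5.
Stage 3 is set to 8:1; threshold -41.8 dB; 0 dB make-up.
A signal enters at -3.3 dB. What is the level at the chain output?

-38.85 dB

Stage 1: overshoot 7.5 dB → 7.5/1.5 = 5 dB → -5.8 dB.
Stage 2: 37.2 dB above -43 dB, reduced 1.5:1 to 24.8 dB above → -18.2 dB.
Stage 3: 23.6 dB above -41.8 dB, reduced 8:1 to 2.95 dB above → -38.85 dB.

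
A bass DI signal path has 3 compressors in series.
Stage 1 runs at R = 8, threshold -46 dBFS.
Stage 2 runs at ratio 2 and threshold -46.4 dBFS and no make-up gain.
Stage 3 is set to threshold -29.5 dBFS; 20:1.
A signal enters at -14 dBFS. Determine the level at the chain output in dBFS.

Stage 1: overshoot 32 dB → 32/8 = 4 dB → -42 dBFS.
Stage 2: overshoot 4.4 dB → 4.4/2 = 2.2 dB → -44.2 dBFS.
Stage 3: -44.2 dBFS is at or below the -29.5 dBFS threshold — no compression; output -44.2 dBFS.

-44.2 dBFS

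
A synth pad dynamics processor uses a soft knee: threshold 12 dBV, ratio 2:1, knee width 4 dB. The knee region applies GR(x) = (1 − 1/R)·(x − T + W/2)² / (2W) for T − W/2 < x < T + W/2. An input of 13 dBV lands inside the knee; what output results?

12.4375 dBV

x − T + W/2 = 13 − 12 + 2 = 3.
GR = (1 − 1/2) × 3² / 8 = 0.5 × 9 / 8 = 0.5625 dB.
Output = 13 − 0.5625 = 12.4375 dBV.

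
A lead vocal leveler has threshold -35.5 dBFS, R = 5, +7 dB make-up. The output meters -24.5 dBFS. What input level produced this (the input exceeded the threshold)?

-15.5 dBFS

Remove make-up: -24.5 − 7 = -31.5 dBFS.
That's 4 dB above the -35.5 dBFS threshold.
Undo the ratio: input overshoot = 4 × 5 = 20 dB, giving input = -15.5 dBFS.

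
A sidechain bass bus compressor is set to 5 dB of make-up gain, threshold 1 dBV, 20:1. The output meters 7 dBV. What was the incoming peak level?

21 dBV

Remove make-up: 7 − 5 = 2 dBV.
The compressed level sits 2 − 1 = 1 dB over threshold.
Before 20:1 compression the overshoot was 1 × 20 = 20 dB, so input = 1 + 20 = 21 dBV.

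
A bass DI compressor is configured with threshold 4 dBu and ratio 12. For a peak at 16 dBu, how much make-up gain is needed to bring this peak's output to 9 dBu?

4 dB

Overshoot 12 dB → 12/12 = 1 dB after compression, so the compressed level is 4 + 1 = 5 dBu.
Make-up = target − compressed = 9 − 5 = 4 dB.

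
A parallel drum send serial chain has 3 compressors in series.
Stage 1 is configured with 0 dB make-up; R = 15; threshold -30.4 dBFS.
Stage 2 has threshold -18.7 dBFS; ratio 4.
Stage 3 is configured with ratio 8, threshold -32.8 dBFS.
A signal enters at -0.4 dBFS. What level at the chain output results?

Stage 1: 30 dB above -30.4 dBFS, reduced 15:1 to 2 dB above → -28.4 dBFS.
Stage 2: -28.4 dBFS ≤ -18.7 dBFS, so stage 2 doesn't engage; output -28.4 dBFS.
Stage 3: -28.4 dBFS is 4.4 dB over -32.8 dBFS; at 8:1 that becomes 0.55 dB over, giving -32.25 dBFS.

-32.25 dBFS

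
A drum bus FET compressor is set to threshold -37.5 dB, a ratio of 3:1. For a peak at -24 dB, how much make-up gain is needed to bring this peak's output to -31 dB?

2 dB

The peak compresses to -37.5 + 13.5/3 = -33 dB.
To reach -31 dB requires -31 − (-33) = 2 dB of make-up.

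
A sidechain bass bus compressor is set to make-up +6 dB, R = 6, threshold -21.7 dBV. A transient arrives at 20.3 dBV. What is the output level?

Overshoot: 20.3 − (-21.7) = 42 dB.
The 42 dB excess becomes 7 dB after 6:1 reduction.
So the level is -21.7 + 7 = -14.7 dBV; make-up adds 6 dB, giving -8.7 dBV.

-8.7 dBV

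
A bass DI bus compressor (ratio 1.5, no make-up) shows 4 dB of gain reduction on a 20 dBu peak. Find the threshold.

Input is 12 dB above T (since output overshoot × R = input overshoot: (16 − T)·1.5 = 20 − T gives T = 8 dBu).
Check: 8 + (20 − 8)/1.5 = 8 + 8 = 16 dBu. ✓

8 dBu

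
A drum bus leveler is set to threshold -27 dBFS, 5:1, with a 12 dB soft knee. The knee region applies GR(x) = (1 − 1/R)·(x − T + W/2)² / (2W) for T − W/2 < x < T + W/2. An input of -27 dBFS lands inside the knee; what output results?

x − T + W/2 = -27 − (-27) + 6 = 6.
GR = (1 − 1/5) × 6² / 24 = 0.8 × 36 / 24 = 1.2 dB.
Output = -27 − 1.2 = -28.2 dBFS.

-28.2 dBFS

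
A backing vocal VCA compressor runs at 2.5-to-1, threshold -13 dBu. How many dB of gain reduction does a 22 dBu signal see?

22 dBu exceeds the threshold by 35 dB.
After 2.5:1 compression the overshoot becomes 35/2.5 = 14 dB.
So the signal is attenuated by 35 − 14 = 21 dB.

21 dB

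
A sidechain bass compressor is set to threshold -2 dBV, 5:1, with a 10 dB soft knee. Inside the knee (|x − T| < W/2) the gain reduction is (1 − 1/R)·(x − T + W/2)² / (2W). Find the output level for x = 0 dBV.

-1.96 dBV

x − T + W/2 = 0 − (-2) + 5 = 7.
GR = (1 − 1/5) × 7² / 20 = 0.8 × 49 / 20 = 1.96 dB.
Output = 0 − 1.96 = -1.96 dBV.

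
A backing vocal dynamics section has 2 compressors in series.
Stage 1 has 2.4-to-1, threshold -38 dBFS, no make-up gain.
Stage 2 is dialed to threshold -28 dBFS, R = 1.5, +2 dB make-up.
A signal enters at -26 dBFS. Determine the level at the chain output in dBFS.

-31 dBFS

Stage 1: 12 dB above -38 dBFS, reduced 2.4:1 to 5 dB above → -33 dBFS.
Stage 2: below threshold (-33 ≤ -28); passes unchanged; make-up brings it to -31 dBFS.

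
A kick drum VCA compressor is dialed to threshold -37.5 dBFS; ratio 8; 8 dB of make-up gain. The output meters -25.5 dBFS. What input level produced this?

Before make-up, the level was -25.5 − 8 = -33.5 dBFS.
That's 4 dB above the -37.5 dBFS threshold.
Input overshoot = R × output overshoot = 32 dB → input = -37.5 + 32 = -5.5 dBFS.

-5.5 dBFS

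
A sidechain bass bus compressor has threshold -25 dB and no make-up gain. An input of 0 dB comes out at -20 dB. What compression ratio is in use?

Input overshoot = 0 − (-25) = 25 dB; output overshoot = -20 − (-25) = 5 dB.
Ratio = 25 / 5 = 5.

5:1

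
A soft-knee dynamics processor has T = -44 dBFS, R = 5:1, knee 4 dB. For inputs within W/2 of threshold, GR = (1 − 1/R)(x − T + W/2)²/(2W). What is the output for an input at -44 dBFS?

x − T + W/2 = -44 − (-44) + 2 = 2.
GR = (1 − 1/5) × 2² / 8 = 0.8 × 4 / 8 = 0.4 dB.
Output = -44 − 0.4 = -44.4 dBFS.

-44.4 dBFS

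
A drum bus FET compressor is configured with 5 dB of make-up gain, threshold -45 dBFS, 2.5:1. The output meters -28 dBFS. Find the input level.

-15 dBFS

Stripping the +5 dB make-up gives -33 dBFS at the gain stage.
That's 12 dB above the -45 dBFS threshold.
Input overshoot = R × output overshoot = 30 dB → input = -45 + 30 = -15 dBFS.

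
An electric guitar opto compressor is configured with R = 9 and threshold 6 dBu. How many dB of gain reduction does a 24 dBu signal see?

24 dBu exceeds the threshold by 18 dB.
At 9:1, output sits 18/9 = 2 dB above threshold.
So the signal is attenuated by 18 − 2 = 16 dB.

16 dB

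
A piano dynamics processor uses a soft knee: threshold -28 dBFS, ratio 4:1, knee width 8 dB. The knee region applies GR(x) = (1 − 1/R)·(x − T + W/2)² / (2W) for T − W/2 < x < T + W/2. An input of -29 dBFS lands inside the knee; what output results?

-29.421875 dBFS

x − T + W/2 = -29 − (-28) + 4 = 3.
GR = (1 − 1/4) × 3² / 16 = 0.75 × 9 / 16 = 0.421875 dB.
Output = -29 − 0.421875 = -29.421875 dBFS.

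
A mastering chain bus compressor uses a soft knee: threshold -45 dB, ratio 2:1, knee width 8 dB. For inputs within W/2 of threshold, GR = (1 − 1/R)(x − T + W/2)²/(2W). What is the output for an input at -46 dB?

x − T + W/2 = -46 − (-45) + 4 = 3.
GR = (1 − 1/2) × 3² / 16 = 0.5 × 9 / 16 = 0.28125 dB.
Output = -46 − 0.28125 = -46.28125 dB.

-46.28125 dB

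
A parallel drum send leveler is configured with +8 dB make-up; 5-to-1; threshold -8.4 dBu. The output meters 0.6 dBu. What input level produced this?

Stripping the +8 dB make-up gives -7.4 dBu at the gain stage.
That's 1 dB above the -8.4 dBu threshold.
Before 5:1 compression the overshoot was 1 × 5 = 5 dB, so input = -8.4 + 5 = -3.4 dBu.

-3.4 dBu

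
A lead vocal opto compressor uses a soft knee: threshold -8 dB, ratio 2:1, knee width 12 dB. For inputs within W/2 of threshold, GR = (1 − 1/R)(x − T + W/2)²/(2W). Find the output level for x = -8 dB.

-8.75 dB

x − T + W/2 = -8 − (-8) + 6 = 6.
GR = (1 − 1/2) × 6² / 24 = 0.5 × 36 / 24 = 0.75 dB.
Output = -8 − 0.75 = -8.75 dB.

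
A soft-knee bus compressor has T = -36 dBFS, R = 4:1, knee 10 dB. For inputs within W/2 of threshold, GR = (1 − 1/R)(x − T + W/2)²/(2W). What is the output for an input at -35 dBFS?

x − T + W/2 = -35 − (-36) + 5 = 6.
GR = (1 − 1/4) × 6² / 20 = 0.75 × 36 / 20 = 1.35 dB.
Output = -35 − 1.35 = -36.35 dBFS.

-36.35 dBFS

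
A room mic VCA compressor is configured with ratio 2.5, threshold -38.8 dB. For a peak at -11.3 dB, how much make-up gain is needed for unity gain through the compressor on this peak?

16.5 dB

Overshoot 27.5 dB → 27.5/2.5 = 11 dB after compression, so the compressed level is -38.8 + 11 = -27.8 dB.
Make-up = target − compressed = -11.3 − (-27.8) = 16.5 dB.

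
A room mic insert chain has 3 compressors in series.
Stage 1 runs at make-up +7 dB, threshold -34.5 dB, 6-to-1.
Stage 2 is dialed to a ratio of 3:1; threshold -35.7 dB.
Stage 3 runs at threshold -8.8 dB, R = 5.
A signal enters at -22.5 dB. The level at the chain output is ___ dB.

-32.3 dB

Stage 1: -22.5 dB is 12 dB over -34.5 dB; at 6:1 that becomes 2 dB over, giving -32.5 dB; +7 dB make-up → -25.5 dB.
Stage 2: -25.5 dB is 10.2 dB over -35.7 dB; at 3:1 that becomes 3.4 dB over, giving -32.3 dB.
Stage 3: -32.3 dB ≤ -8.8 dB, so stage 3 doesn't engage; output -32.3 dB.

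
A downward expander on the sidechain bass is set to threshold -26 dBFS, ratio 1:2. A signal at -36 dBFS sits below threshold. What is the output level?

-46 dBFS

The input is 10 dB below the -26 dBFS threshold.
A 1:2 expander multiplies undershoot by 2: 10 × 2 = 20 dB below threshold.
Output = -26 − 20 = -46 dBFS.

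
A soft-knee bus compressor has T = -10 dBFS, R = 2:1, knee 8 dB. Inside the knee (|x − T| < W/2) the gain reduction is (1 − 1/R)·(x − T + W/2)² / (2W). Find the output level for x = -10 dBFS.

-10.5 dBFS

x − T + W/2 = -10 − (-10) + 4 = 4.
GR = (1 − 1/2) × 4² / 16 = 0.5 × 16 / 16 = 0.5 dB.
Output = -10 − 0.5 = -10.5 dBFS.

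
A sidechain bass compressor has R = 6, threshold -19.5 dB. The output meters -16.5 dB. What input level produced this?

Post-compression overshoot = -16.5 − (-19.5) = 3 dB.
Before 6:1 compression the overshoot was 3 × 6 = 18 dB, so input = -19.5 + 18 = -1.5 dB.

-1.5 dB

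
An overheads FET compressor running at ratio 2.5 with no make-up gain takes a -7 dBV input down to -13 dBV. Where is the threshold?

-17 dBV

Gain reduction = -7 − (-13) = 6 dB; output overshoot = GR / (R − 1) = 6 / 1.5 = 4 dB.
Threshold = output − output overshoot = -13 − 4 = -17 dBV.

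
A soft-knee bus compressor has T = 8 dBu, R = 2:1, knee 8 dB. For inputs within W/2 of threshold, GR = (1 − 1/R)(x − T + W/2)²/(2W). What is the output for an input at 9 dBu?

x − T + W/2 = 9 − 8 + 4 = 5.
GR = (1 − 1/2) × 5² / 16 = 0.5 × 25 / 16 = 0.78125 dB.
Output = 9 − 0.78125 = 8.21875 dBu.

8.21875 dBu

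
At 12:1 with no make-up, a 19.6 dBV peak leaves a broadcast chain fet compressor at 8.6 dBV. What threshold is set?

Let T be the threshold. Output overshoot = (input overshoot)/R, so 8.6 − T = (19.6 − T)/12.
12·(8.6 − T) = 19.6 − T → 11·T = 103.2 − 19.6 = 83.6.
T = 83.6/11 = 7.6 dBV.

7.6 dBV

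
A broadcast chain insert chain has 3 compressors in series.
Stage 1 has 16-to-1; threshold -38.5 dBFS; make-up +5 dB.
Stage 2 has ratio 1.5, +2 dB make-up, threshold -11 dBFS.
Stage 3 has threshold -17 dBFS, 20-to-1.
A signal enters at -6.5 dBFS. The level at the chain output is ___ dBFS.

-29.5 dBFS

Stage 1: 32 dB above -38.5 dBFS, reduced 16:1 to 2 dB above → -36.5 dBFS; +5 dB make-up → -31.5 dBFS.
Stage 2: -31.5 dBFS ≤ -11 dBFS, so stage 2 doesn't engage; make-up brings it to -29.5 dBFS.
Stage 3: -29.5 dBFS ≤ -17 dBFS, so stage 3 doesn't engage; output -29.5 dBFS.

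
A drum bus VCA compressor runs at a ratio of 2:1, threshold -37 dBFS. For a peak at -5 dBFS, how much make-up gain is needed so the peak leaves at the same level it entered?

16 dB

Overshoot 32 dB → 32/2 = 16 dB after compression, so the compressed level is -37 + 16 = -21 dBFS.
Make-up = target − compressed = -5 − (-21) = 16 dB.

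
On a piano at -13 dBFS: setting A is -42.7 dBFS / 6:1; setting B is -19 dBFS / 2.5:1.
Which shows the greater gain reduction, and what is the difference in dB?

A: overshoot 29.7 dB → output overshoot 4.95 dB → GR 24.75 dB.
B: overshoot 6 dB → output overshoot 2.4 dB → GR 3.6 dB.
A reduces 21.15 dB more.

A, by 21.15 dB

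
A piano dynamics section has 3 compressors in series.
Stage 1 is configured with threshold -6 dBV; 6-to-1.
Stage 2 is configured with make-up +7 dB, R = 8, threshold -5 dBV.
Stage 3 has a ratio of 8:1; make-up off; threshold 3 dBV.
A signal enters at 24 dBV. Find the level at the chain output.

Stage 1: 30 dB above -6 dBV, reduced 6:1 to 5 dB above → -1 dBV.
Stage 2: overshoot 4 dB → 4/8 = 0.5 dB → -4.5 dBV; +7 dB make-up → 2.5 dBV.
Stage 3: 2.5 dBV ≤ 3 dBV, so stage 3 doesn't engage; output 2.5 dBV.

2.5 dBV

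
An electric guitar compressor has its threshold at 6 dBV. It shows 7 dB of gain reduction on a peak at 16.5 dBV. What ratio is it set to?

3:1

Input overshoot = 16.5 − 6 = 10.5 dB.
Output overshoot = 10.5 − 7 = 3.5 dB.
Ratio = input overshoot / output overshoot = 10.5 / 3.5 = 3.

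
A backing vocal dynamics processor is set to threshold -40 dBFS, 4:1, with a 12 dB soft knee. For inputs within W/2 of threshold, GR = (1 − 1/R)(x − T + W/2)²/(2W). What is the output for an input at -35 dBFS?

-38.78125 dBFS

x − T + W/2 = -35 − (-40) + 6 = 11.
GR = (1 − 1/4) × 11² / 24 = 0.75 × 121 / 24 = 3.78125 dB.
Output = -35 − 3.78125 = -38.78125 dBFS.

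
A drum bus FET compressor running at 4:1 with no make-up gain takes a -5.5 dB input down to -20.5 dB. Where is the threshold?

Input is 20 dB above T (since output overshoot × R = input overshoot: (-20.5 − T)·4 = -5.5 − T gives T = -25.5 dB).
Check: -25.5 + (-5.5 − (-25.5))/4 = -25.5 + 5 = -20.5 dB. ✓

-25.5 dB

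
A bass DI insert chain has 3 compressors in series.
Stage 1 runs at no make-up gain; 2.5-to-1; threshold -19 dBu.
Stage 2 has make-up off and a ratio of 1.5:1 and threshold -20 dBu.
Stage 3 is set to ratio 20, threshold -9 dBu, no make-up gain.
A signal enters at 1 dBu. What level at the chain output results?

Stage 1: 1 dBu is 20 dB over -19 dBu; at 2.5:1 that becomes 8 dB over, giving -11 dBu.
Stage 2: overshoot 9 dB → 9/1.5 = 6 dB → -14 dBu.
Stage 3: -14 dBu ≤ -9 dBu, so stage 3 doesn't engage; output -14 dBu.

-14 dBu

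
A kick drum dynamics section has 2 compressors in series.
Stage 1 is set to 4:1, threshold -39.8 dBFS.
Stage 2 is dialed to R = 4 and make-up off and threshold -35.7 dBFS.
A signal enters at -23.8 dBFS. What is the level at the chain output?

Stage 1: 16 dB above -39.8 dBFS, reduced 4:1 to 4 dB above → -35.8 dBFS.
Stage 2: -35.8 dBFS is at or below the -35.7 dBFS threshold — no compression; output -35.8 dBFS.

-35.8 dBFS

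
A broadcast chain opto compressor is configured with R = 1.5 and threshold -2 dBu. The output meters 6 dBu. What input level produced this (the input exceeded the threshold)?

Post-compression overshoot = 6 − (-2) = 8 dB.
Input overshoot = R × output overshoot = 12 dB → input = -2 + 12 = 10 dBu.

10 dBu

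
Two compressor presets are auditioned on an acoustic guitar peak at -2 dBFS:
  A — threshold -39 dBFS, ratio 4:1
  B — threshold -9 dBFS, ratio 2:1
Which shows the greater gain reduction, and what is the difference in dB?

A: GR = 37 − 37/4 = 27.75 dB.
B: GR = 7 − 7/2 = 3.5 dB.
Difference: 24.25 dB in favour of A.

A, by 24.25 dB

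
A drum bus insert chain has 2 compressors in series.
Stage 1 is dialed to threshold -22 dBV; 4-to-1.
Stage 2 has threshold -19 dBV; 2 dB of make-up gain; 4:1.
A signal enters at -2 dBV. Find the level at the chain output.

-16.5 dBV

Stage 1: -2 dBV is 20 dB over -22 dBV; at 4:1 that becomes 5 dB over, giving -17 dBV.
Stage 2: -17 dBV is 2 dB over -19 dBV; at 4:1 that becomes 0.5 dB over, giving -18.5 dBV; +2 dB make-up → -16.5 dBV.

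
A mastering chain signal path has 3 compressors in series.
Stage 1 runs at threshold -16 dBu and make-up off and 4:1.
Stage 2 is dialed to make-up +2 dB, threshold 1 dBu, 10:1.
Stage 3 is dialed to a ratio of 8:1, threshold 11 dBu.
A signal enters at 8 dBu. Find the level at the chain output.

-8 dBu

Stage 1: 8 dBu is 24 dB over -16 dBu; at 4:1 that becomes 6 dB over, giving -10 dBu.
Stage 2: -10 dBu ≤ 1 dBu, so stage 2 doesn't engage; make-up brings it to -8 dBu.
Stage 3: -8 dBu ≤ 11 dBu, so stage 3 doesn't engage; output -8 dBu.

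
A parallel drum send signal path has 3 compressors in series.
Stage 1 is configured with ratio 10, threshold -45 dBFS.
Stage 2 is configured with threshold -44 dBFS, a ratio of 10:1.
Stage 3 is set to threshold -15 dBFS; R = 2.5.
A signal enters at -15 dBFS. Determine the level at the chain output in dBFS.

Stage 1: -15 dBFS is 30 dB over -45 dBFS; at 10:1 that becomes 3 dB over, giving -42 dBFS.
Stage 2: -42 dBFS is 2 dB over -44 dBFS; at 10:1 that becomes 0.2 dB over, giving -43.8 dBFS.
Stage 3: below threshold (-43.8 ≤ -15); passes unchanged; output -43.8 dBFS.

-43.8 dBFS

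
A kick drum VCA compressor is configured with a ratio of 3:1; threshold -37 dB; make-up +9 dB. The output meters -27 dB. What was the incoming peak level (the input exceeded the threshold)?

Before make-up, the level was -27 − 9 = -36 dB.
The compressed level sits -36 − (-37) = 1 dB over threshold.
Before 3:1 compression the overshoot was 1 × 3 = 3 dB, so input = -37 + 3 = -34 dB.

-34 dB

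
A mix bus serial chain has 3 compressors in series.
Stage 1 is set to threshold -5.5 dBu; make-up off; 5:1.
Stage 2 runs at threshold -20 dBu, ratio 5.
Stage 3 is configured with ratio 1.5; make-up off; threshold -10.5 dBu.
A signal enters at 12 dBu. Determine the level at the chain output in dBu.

-16.4 dBu

Stage 1: overshoot 17.5 dB → 17.5/5 = 3.5 dB → -2 dBu.
Stage 2: overshoot 18 dB → 18/5 = 3.6 dB → -16.4 dBu.
Stage 3: -16.4 dBu ≤ -10.5 dBu, so stage 3 doesn't engage; output -16.4 dBu.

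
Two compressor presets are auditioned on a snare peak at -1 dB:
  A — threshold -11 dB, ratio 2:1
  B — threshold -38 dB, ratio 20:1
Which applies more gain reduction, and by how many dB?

B, by 30.15 dB

A: overshoot 10 dB → output overshoot 5 dB → GR 5 dB.
B: overshoot 37 dB → output overshoot 1.85 dB → GR 35.15 dB.
B reduces 30.15 dB more.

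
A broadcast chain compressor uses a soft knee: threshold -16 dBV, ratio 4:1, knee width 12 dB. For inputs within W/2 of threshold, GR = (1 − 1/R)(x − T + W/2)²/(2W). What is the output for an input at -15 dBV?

-16.53125 dBV

x − T + W/2 = -15 − (-16) + 6 = 7.
GR = (1 − 1/4) × 7² / 24 = 0.75 × 49 / 24 = 1.53125 dB.
Output = -15 − 1.53125 = -16.53125 dBV.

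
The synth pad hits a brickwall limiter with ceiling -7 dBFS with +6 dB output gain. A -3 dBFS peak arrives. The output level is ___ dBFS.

A brickwall limiter is an ∞:1 compressor: any input above the ceiling is clamped to -7 dBFS.
Output gain then adds 6 dB: -7 + 6 = -1 dBFS.

-1 dBFS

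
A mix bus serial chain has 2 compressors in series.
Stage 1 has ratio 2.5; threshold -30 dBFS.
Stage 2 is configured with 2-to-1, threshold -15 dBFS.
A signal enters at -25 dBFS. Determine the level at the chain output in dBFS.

-28 dBFS

Stage 1: 5 dB above -30 dBFS, reduced 2.5:1 to 2 dB above → -28 dBFS.
Stage 2: -28 dBFS ≤ -15 dBFS, so stage 2 doesn't engage; output -28 dBFS.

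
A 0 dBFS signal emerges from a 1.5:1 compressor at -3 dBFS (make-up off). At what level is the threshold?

Let T be the threshold. Output overshoot = (input overshoot)/R, so -3 − T = (0 − T)/1.5.
1.5·(-3 − T) = 0 − T → 0.5·T = -4.5 − 0 = -4.5.
T = -4.5/0.5 = -9 dBFS.

-9 dBFS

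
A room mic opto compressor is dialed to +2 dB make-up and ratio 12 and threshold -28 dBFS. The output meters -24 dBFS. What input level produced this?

-4 dBFS

Remove make-up: -24 − 2 = -26 dBFS.
That's 2 dB above the -28 dBFS threshold.
Before 12:1 compression the overshoot was 2 × 12 = 24 dB, so input = -28 + 24 = -4 dBFS.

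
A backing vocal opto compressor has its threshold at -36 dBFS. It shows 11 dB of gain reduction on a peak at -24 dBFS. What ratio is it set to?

Input overshoot = -24 − (-36) = 12 dB.
Output overshoot = 12 − 11 = 1 dB.
Ratio = input overshoot / output overshoot = 12 / 1 = 12.

12:1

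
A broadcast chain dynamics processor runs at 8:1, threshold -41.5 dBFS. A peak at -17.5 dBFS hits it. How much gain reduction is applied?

-17.5 dBFS exceeds the threshold by 24 dB.
A 8:1 ratio leaves 3 dB of that excess.
GR = overshoot in − overshoot out = 24 − 3 = 21 dB.

21 dB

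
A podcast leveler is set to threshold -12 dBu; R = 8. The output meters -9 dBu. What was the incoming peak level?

12 dBu

Post-compression overshoot = -9 − (-12) = 3 dB.
Input overshoot = R × output overshoot = 24 dB → input = -12 + 24 = 12 dBu.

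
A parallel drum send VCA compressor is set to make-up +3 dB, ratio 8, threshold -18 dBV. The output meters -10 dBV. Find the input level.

Before make-up, the level was -10 − 3 = -13 dBV.
That's 5 dB above the -18 dBV threshold.
Input overshoot = R × output overshoot = 40 dB → input = -18 + 40 = 22 dBV.

22 dBV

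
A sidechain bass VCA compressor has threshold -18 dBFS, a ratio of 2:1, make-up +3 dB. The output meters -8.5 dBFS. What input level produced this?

Before make-up, the level was -8.5 − 3 = -11.5 dBFS.
Post-compression overshoot = -11.5 − (-18) = 6.5 dB.
Before 2:1 compression the overshoot was 6.5 × 2 = 13 dB, so input = -18 + 13 = -5 dBFS.

-5 dBFS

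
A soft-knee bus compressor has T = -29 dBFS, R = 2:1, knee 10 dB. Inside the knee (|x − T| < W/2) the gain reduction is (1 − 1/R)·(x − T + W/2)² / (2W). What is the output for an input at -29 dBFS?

-29.625 dBFS

x − T + W/2 = -29 − (-29) + 5 = 5.
GR = (1 − 1/2) × 5² / 20 = 0.5 × 25 / 20 = 0.625 dB.
Output = -29 − 0.625 = -29.625 dBFS.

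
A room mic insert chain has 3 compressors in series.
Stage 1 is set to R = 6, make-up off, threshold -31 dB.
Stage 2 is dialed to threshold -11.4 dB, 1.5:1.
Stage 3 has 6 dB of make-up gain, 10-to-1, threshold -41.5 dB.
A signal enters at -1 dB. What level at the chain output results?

Stage 1: overshoot 30 dB → 30/6 = 5 dB → -26 dB.
Stage 2: below threshold (-26 ≤ -11.4); passes unchanged; output -26 dB.
Stage 3: -26 dB is 15.5 dB over -41.5 dB; at 10:1 that becomes 1.55 dB over, giving -39.95 dB; +6 dB make-up → -33.95 dB.

-33.95 dB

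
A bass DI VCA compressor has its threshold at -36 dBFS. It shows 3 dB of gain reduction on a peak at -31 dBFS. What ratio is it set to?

Input overshoot = -31 − (-36) = 5 dB.
Output overshoot = 5 − 3 = 2 dB.
Ratio = input overshoot / output overshoot = 5 / 2 = 2.5.

2.5:1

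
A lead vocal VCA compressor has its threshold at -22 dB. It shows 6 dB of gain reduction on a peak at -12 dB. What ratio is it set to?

Input overshoot = -12 − (-22) = 10 dB.
Output overshoot = 10 − 6 = 4 dB.
Ratio = input overshoot / output overshoot = 10 / 4 = 2.5.

2.5:1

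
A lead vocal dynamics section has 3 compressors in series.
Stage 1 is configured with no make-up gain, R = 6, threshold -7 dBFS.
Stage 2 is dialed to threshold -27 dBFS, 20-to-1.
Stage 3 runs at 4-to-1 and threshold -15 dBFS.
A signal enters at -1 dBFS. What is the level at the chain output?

Stage 1: -1 dBFS is 6 dB over -7 dBFS; at 6:1 that becomes 1 dB over, giving -6 dBFS.
Stage 2: -6 dBFS is 21 dB over -27 dBFS; at 20:1 that becomes 1.05 dB over, giving -25.95 dBFS.
Stage 3: -25.95 dBFS ≤ -15 dBFS, so stage 3 doesn't engage; output -25.95 dBFS.

-25.95 dBFS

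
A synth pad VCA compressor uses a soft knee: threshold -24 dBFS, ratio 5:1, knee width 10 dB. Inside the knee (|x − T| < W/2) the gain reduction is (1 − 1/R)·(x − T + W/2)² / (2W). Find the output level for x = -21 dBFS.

-23.56 dBFS

x − T + W/2 = -21 − (-24) + 5 = 8.
GR = (1 − 1/5) × 8² / 20 = 0.8 × 64 / 20 = 2.56 dB.
Output = -21 − 2.56 = -23.56 dBFS.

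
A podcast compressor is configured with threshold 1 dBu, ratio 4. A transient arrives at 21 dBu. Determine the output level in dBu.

6 dBu

The input is 20 dB above the 1 dBu threshold.
4:1 compression reduces that to 20/4 = 5 dB over.
Output = 1 + 5 = 6 dBu.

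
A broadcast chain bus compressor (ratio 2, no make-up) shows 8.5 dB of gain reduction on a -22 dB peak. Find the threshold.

Input is 17 dB above T (since output overshoot × R = input overshoot: (-30.5 − T)·2 = -22 − T gives T = -39 dB).
Check: -39 + (-22 − (-39))/2 = -39 + 8.5 = -30.5 dB. ✓

-39 dB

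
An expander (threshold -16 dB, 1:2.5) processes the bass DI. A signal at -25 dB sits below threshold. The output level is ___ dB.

Below threshold, a 1:2.5 expander applies gain = (2.5−1)×(T − x) of attenuation.
(2.5−1) × 9 = 13.5 dB, so output = -25 − 13.5 = -38.5 dB.

-38.5 dB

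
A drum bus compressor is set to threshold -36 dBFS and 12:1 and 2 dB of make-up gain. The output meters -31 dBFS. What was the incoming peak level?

Remove make-up: -31 − 2 = -33 dBFS.
That's 3 dB above the -36 dBFS threshold.
Undo the ratio: input overshoot = 3 × 12 = 36 dB, giving input = 0 dBFS.

0 dBFS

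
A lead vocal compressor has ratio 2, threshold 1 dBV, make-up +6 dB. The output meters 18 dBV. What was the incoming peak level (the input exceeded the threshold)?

23 dBV

Stripping the +6 dB make-up gives 12 dBV at the gain stage.
That's 11 dB above the 1 dBV threshold.
Input overshoot = R × output overshoot = 22 dB → input = 1 + 22 = 23 dBV.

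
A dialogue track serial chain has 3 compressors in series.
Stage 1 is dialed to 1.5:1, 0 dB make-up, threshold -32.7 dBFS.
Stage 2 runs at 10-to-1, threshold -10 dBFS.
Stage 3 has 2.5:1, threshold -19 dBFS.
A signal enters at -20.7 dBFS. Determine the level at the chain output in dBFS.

-24.7 dBFS

Stage 1: 12 dB above -32.7 dBFS, reduced 1.5:1 to 8 dB above → -24.7 dBFS.
Stage 2: below threshold (-24.7 ≤ -10); passes unchanged; output -24.7 dBFS.
Stage 3: -24.7 dBFS ≤ -19 dBFS, so stage 3 doesn't engage; output -24.7 dBFS.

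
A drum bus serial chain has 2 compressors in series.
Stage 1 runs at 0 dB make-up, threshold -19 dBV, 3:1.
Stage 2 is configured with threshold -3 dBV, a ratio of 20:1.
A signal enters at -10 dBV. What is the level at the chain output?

-16 dBV

Stage 1: 9 dB above -19 dBV, reduced 3:1 to 3 dB above → -16 dBV.
Stage 2: below threshold (-16 ≤ -3); passes unchanged; output -16 dBV.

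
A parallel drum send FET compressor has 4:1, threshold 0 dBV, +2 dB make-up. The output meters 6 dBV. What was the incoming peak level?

16 dBV

Before make-up, the level was 6 − 2 = 4 dBV.
Post-compression overshoot = 4 − 0 = 4 dB.
Undo the ratio: input overshoot = 4 × 4 = 16 dB, giving input = 16 dBV.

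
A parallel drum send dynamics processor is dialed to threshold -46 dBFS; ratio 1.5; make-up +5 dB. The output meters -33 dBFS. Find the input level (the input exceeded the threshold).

Stripping the +5 dB make-up gives -38 dBFS at the gain stage.
That's 8 dB above the -46 dBFS threshold.
Input overshoot = R × output overshoot = 12 dB → input = -46 + 12 = -34 dBFS.

-34 dBFS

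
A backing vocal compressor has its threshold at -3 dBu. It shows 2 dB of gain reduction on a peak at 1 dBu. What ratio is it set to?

2:1

Input overshoot = 1 − (-3) = 4 dB.
Output overshoot = 4 − 2 = 2 dB.
Ratio = input overshoot / output overshoot = 4 / 2 = 2.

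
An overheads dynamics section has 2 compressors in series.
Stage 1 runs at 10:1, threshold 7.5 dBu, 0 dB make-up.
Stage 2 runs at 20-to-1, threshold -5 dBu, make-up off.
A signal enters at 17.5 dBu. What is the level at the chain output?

-4.325 dBu

Stage 1: 17.5 dBu is 10 dB over 7.5 dBu; at 10:1 that becomes 1 dB over, giving 8.5 dBu.
Stage 2: 13.5 dB above -5 dBu, reduced 20:1 to 0.675 dB above → -4.325 dBu.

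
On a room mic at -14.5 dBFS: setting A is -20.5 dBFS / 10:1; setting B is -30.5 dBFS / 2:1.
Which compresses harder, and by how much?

B, by 2.6 dB

A: 6 dB over, compressed to 0.6 dB over, so 5.4 dB of GR.
B: 16 dB over, compressed to 8 dB over, so 8 dB of GR.
Difference: 2.6 dB in favour of B.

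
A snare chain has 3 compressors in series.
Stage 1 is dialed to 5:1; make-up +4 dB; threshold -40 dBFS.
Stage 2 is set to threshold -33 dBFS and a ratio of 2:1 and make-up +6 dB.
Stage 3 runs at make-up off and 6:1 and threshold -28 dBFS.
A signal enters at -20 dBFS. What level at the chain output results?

-27.75 dBFS

Stage 1: 20 dB above -40 dBFS, reduced 5:1 to 4 dB above → -36 dBFS; +4 dB make-up → -32 dBFS.
Stage 2: overshoot 1 dB → 1/2 = 0.5 dB → -32.5 dBFS; +6 dB make-up → -26.5 dBFS.
Stage 3: overshoot 1.5 dB → 1.5/6 = 0.25 dB → -27.75 dBFS.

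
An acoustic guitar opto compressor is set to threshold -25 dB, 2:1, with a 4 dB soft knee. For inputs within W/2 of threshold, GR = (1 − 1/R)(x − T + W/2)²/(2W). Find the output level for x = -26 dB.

x − T + W/2 = -26 − (-25) + 2 = 1.
GR = (1 − 1/2) × 1² / 8 = 0.5 × 1 / 8 = 0.0625 dB.
Output = -26 − 0.0625 = -26.0625 dB.

-26.0625 dB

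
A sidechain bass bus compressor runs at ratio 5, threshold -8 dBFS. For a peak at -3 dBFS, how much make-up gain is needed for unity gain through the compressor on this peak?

4 dB

The peak compresses to -8 + 5/5 = -7 dBFS.
To reach -3 dBFS requires -3 − (-7) = 4 dB of make-up.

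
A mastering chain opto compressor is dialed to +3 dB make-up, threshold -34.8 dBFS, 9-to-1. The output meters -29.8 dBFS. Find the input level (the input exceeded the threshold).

-16.8 dBFS

Before make-up, the level was -29.8 − 3 = -32.8 dBFS.
That's 2 dB above the -34.8 dBFS threshold.
Input overshoot = R × output overshoot = 18 dB → input = -34.8 + 18 = -16.8 dBFS.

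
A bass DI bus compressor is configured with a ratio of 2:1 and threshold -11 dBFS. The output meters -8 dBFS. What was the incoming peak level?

Post-compression overshoot = -8 − (-11) = 3 dB.
Before 2:1 compression the overshoot was 3 × 2 = 6 dB, so input = -11 + 6 = -5 dBFS.

-5 dBFS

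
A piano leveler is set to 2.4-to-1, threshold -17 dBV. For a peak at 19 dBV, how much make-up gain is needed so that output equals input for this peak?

21 dB

Overshoot 36 dB → 36/2.4 = 15 dB after compression, so the compressed level is -17 + 15 = -2 dBV.
Make-up = target − compressed = 19 − (-2) = 21 dB.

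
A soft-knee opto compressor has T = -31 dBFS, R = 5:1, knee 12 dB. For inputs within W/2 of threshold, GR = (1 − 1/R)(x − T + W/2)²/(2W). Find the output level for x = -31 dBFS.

-32.2 dBFS

x − T + W/2 = -31 − (-31) + 6 = 6.
GR = (1 − 1/5) × 6² / 24 = 0.8 × 36 / 24 = 1.2 dB.
Output = -31 − 1.2 = -32.2 dBFS.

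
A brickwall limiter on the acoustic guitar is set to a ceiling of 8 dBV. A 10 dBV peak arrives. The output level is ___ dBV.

8 dBV

The limiter clamps the peak to its 8 dBV ceiling.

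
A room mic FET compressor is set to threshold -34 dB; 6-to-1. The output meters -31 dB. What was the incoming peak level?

The compressed level sits -31 − (-34) = 3 dB over threshold.
Before 6:1 compression the overshoot was 3 × 6 = 18 dB, so input = -34 + 18 = -16 dB.

-16 dB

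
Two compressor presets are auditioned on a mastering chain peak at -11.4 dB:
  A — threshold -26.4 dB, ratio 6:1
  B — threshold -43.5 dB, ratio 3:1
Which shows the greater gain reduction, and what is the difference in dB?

B, by 8.9 dB

A: GR = 15 − 15/6 = 12.5 dB.
B: GR = 32.1 − 32.1/3 = 21.4 dB.
Difference: 8.9 dB in favour of B.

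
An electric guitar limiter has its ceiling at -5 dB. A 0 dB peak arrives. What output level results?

At ∞:1, everything above -5 dB is held at the ceiling.

-5 dB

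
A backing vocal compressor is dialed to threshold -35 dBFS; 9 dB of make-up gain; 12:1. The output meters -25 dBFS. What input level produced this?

Remove make-up: -25 − 9 = -34 dBFS.
Post-compression overshoot = -34 − (-35) = 1 dB.
Before 12:1 compression the overshoot was 1 × 12 = 12 dB, so input = -35 + 12 = -23 dBFS.

-23 dBFS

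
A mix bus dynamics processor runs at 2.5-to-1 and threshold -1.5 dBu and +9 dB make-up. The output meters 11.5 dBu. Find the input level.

8.5 dBu

Stripping the +9 dB make-up gives 2.5 dBu at the gain stage.
That's 4 dB above the -1.5 dBu threshold.
Undo the ratio: input overshoot = 4 × 2.5 = 10 dB, giving input = 8.5 dBu.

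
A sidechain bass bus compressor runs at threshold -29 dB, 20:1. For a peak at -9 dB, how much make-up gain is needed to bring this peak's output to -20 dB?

Without make-up, output = threshold + overshoot/20 = -29 + 1 = -28 dB.
Gap to target: 8 dB.

8 dB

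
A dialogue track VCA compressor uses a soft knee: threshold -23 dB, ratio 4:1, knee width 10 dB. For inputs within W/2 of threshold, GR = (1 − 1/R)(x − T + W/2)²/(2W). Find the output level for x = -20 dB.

-22.4 dB

x − T + W/2 = -20 − (-23) + 5 = 8.
GR = (1 − 1/4) × 8² / 20 = 0.75 × 64 / 20 = 2.4 dB.
Output = -20 − 2.4 = -22.4 dB.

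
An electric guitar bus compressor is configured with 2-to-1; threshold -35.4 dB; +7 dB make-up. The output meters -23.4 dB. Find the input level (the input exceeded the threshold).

Remove make-up: -23.4 − 7 = -30.4 dB.
The compressed level sits -30.4 − (-35.4) = 5 dB over threshold.
Before 2:1 compression the overshoot was 5 × 2 = 10 dB, so input = -35.4 + 10 = -25.4 dB.

-25.4 dB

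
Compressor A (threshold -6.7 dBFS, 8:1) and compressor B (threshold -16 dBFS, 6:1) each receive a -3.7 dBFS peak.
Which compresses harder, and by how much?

A: overshoot 3 dB → output overshoot 0.375 dB → GR 2.625 dB.
B: overshoot 12.3 dB → output overshoot 2.05 dB → GR 10.25 dB.
B reduces 7.625 dB more.

B, by 7.625 dB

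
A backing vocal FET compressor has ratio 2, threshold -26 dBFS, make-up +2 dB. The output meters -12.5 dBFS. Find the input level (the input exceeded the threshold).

Remove make-up: -12.5 − 2 = -14.5 dBFS.
That's 11.5 dB above the -26 dBFS threshold.
Input overshoot = R × output overshoot = 23 dB → input = -26 + 23 = -3 dBFS.

-3 dBFS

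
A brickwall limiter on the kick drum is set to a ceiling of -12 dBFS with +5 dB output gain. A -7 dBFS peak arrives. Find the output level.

A brickwall limiter is an ∞:1 compressor: any input above the ceiling is clamped to -12 dBFS.
Output gain then adds 5 dB: -12 + 5 = -7 dBFS.

-7 dBFS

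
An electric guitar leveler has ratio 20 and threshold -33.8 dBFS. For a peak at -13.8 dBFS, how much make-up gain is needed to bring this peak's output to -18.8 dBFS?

Overshoot 20 dB → 20/20 = 1 dB after compression, so the compressed level is -33.8 + 1 = -32.8 dBFS.
Make-up = target − compressed = -18.8 − (-32.8) = 14 dB.

14 dB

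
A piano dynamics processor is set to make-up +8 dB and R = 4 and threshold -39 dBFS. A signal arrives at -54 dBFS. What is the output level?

-54 dBFS is 15 dB below the -39 dBFS threshold, so no gain reduction is applied.
Make-up gain adds 8 dB: -54 + 8 = -46 dBFS.

-46 dBFS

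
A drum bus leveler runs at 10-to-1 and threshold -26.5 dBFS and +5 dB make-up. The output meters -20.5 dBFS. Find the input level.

Before make-up, the level was -20.5 − 5 = -25.5 dBFS.
That's 1 dB above the -26.5 dBFS threshold.
Undo the ratio: input overshoot = 1 × 10 = 10 dB, giving input = -16.5 dBFS.

-16.5 dBFS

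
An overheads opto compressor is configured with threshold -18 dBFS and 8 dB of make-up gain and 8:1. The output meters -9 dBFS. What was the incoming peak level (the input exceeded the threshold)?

Remove make-up: -9 − 8 = -17 dBFS.
Post-compression overshoot = -17 − (-18) = 1 dB.
Before 8:1 compression the overshoot was 1 × 8 = 8 dB, so input = -18 + 8 = -10 dBFS.

-10 dBFS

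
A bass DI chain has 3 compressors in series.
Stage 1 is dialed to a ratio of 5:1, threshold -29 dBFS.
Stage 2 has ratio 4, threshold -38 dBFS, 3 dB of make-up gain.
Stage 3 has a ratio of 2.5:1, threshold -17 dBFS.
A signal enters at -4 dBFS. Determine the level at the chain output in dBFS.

Stage 1: 25 dB above -29 dBFS, reduced 5:1 to 5 dB above → -24 dBFS.
Stage 2: 14 dB above -38 dBFS, reduced 4:1 to 3.5 dB above → -34.5 dBFS; +3 dB make-up → -31.5 dBFS.
Stage 3: -31.5 dBFS ≤ -17 dBFS, so stage 3 doesn't engage; output -31.5 dBFS.

-31.5 dBFS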